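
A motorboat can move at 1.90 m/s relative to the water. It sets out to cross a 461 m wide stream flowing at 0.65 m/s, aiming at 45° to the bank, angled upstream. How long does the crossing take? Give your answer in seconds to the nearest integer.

343 s

The component of the motorboat's velocity perpendicular to the bank is 1.90 × sin 45° = 1.344 m/s.
Only the cross-stream component determines the crossing time; the current contributes nothing perpendicular to the bank.
Time = 461 / 1.344 = 343.133 s.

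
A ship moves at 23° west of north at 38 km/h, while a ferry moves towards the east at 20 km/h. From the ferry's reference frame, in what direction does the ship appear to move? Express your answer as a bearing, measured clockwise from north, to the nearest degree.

315°

Taking east as x and north as y: ship velocity = (-14.848, 34.979) km/h; ferry velocity = (20.000, 0.000) km/h.
Velocity of ship relative to ferry = (-14.848, 34.979) − (20.000, 0.000) = (-34.848, 34.979) km/h.
Bearing = atan2(-34.85, 34.98) = 315.11° clockwise from north.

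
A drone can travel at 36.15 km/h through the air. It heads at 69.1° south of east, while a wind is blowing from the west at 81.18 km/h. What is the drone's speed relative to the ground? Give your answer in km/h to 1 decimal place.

Taking east as x and north as y: velocity relative to the air = (12.896, -33.771) km/h; the air relative to ground = (81.180, 0.000) km/h.
Velocity relative to ground = (12.896, -33.771) + (81.180, 0.000) = (94.076, -33.771) km/h.
Speed = |(94.076, -33.771)| = 99.954 km/h.

100.0 km/h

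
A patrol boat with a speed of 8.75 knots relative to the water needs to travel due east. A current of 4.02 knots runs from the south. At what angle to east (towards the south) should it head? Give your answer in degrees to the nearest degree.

27°

The current pushes perpendicular to the desired track; the heading must have a component into the current equal to 4.02 knots: 8.75 sin θ = 4.02.
sin θ = 0.4594, so θ = 27.350°.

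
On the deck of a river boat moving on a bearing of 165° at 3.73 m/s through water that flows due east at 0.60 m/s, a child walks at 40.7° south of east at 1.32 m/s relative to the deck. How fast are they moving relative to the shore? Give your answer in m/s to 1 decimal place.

In east/north components (m/s): child relative to river boat = (1.001, -0.861); river boat relative to water = (0.965, -3.603); water relative to ground = (0.600, 0.000).
Sum = (2.566, -4.464) m/s.
Speed = |(2.566, -4.464)| = 5.149 m/s.

5.1 m/s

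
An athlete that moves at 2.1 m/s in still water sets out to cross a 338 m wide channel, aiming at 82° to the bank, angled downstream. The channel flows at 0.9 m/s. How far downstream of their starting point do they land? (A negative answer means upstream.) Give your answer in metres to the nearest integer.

194 m

Perpendicular speed = 2.080 m/s; crossing time = 338 / 2.080 = 162.534 s.
Net downstream speed = 1.192 m/s.
Drift = 1.192 × 162.534 = 193.784 m (downstream).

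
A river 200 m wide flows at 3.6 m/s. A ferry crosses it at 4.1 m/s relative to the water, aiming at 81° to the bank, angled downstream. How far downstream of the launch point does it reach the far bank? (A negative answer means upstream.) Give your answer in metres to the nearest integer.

Perpendicular speed = 4.050 m/s; crossing time = 200 / 4.050 = 49.389 s.
Net downstream speed = 4.241 m/s.
Drift = 4.241 × 49.389 = 209.476 m (downstream).

209 m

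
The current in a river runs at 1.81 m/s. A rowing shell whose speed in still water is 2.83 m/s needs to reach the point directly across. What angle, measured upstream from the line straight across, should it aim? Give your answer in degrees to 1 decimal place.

39.8°

To cancel the current, the upstream component of the rowing shell's velocity must equal the flow: 2.83 sin θ = 1.81.
sin θ = 1.81 / 2.83 = 0.6396.
θ = arcsin(0.6396) = 39.760°.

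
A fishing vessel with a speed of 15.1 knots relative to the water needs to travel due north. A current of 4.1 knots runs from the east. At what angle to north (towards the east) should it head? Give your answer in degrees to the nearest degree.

The current pushes perpendicular to the desired track; the heading must have a component into the current equal to 4.1 knots: 15.1 sin θ = 4.1.
sin θ = 0.2715, so θ = 15.755°.

16°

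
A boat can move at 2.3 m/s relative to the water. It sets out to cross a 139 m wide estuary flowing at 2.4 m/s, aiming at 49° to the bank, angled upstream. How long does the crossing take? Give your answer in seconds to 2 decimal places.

The component of the boat's velocity perpendicular to the bank is 2.3 × sin 49° = 1.736 m/s.
Only the cross-stream component determines the crossing time; the current contributes nothing perpendicular to the bank.
Time = 139 / 1.736 = 80.077 s.

80.08 s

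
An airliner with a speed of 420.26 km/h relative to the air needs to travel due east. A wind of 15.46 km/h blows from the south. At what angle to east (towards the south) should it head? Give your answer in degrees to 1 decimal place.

The wind pushes perpendicular to the desired track; the heading must have a component into the wind equal to 15.46 km/h: 420.26 sin θ = 15.46.
sin θ = 0.0368, so θ = 2.108°.

2.1°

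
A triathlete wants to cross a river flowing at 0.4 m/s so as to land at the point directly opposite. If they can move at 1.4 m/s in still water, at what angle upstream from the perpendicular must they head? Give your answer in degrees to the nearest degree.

To cancel the current, the upstream component of the triathlete's velocity must equal the flow: 1.4 sin θ = 0.4.
sin θ = 0.4 / 1.4 = 0.2857.
θ = arcsin(0.2857) = 16.602°.

17°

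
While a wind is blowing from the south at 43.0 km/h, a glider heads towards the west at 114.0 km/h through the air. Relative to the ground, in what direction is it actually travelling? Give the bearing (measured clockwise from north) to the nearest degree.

291°

Taking east as x and north as y: velocity relative to the air = (-114.000, 0.000) km/h; the air relative to ground = (0.000, 43.000) km/h.
Velocity relative to ground = (-114.000, 0.000) + (0.000, 43.000) = (-114.000, 43.000) km/h.
Bearing = atan2(-114.00, 43.00) = 290.67° clockwise from north.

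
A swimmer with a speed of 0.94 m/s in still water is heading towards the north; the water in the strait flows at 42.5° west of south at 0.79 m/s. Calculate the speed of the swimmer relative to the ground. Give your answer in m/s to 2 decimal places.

Taking east as x and north as y: velocity relative to the water = (0.000, 0.940) m/s; the water relative to ground = (-0.534, -0.582) m/s.
Velocity relative to ground = (0.000, 0.940) + (-0.534, -0.582) = (-0.534, 0.358) m/s.
Speed = |(-0.534, 0.358)| = 0.642 m/s.

0.64 m/s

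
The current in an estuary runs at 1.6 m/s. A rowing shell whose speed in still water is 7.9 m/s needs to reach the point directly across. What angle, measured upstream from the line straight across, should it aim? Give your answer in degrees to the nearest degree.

To cancel the current, the upstream component of the rowing shell's velocity must equal the flow: 7.9 sin θ = 1.6.
sin θ = 1.6 / 7.9 = 0.2025.
θ = arcsin(0.2025) = 11.685°.

12°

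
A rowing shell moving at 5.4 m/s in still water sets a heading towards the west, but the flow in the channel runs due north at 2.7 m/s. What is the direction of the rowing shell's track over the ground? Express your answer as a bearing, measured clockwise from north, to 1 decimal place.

296.6°

Taking east as x and north as y: velocity relative to the water = (-5.400, 0.000) m/s; the water relative to ground = (0.000, 2.700) m/s.
Velocity relative to ground = (-5.400, 0.000) + (0.000, 2.700) = (-5.400, 2.700) m/s.
Bearing = atan2(-5.40, 2.70) = 296.57° clockwise from north.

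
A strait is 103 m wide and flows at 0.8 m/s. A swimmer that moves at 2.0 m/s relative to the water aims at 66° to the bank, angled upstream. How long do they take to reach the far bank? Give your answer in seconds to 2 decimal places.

The component of the swimmer's velocity perpendicular to the bank is 2.0 × sin 66° = 1.827 m/s.
The flow acts along the bank and has no component across it.
Time = 103 / 1.827 = 56.374 s.

56.37 s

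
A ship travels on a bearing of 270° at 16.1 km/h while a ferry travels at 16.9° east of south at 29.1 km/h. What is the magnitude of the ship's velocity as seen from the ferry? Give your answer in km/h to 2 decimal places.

37.13 km/h

Taking east as x and north as y: ship velocity = (-16.100, 0.000) km/h; ferry velocity = (8.459, -27.843) km/h.
Velocity of ship relative to ferry = (-16.100, 0.000) − (8.459, -27.843) = (-24.559, 27.843) km/h.
Magnitude = |(-24.559, 27.843)| = 37.127 km/h.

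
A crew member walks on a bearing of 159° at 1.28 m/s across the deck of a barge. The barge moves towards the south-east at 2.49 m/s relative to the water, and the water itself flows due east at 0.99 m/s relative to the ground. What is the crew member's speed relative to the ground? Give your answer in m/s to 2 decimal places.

4.36 m/s

In east/north components (m/s): crew member relative to barge = (0.459, -1.195); barge relative to water = (1.761, -1.761); water relative to ground = (0.990, 0.000).
Sum = (3.209, -2.956) m/s.
Speed = |(3.209, -2.956)| = 4.363 m/s.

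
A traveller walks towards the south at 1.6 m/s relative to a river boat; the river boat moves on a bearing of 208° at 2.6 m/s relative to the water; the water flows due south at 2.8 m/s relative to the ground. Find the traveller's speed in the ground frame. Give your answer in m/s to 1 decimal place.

In east/north components (m/s): traveller relative to river boat = (0.000, -1.600); river boat relative to water = (-1.221, -2.296); water relative to ground = (0.000, -2.800).
Sum = (-1.221, -6.696) m/s.
Speed = |(-1.221, -6.696)| = 6.806 m/s.

6.8 m/s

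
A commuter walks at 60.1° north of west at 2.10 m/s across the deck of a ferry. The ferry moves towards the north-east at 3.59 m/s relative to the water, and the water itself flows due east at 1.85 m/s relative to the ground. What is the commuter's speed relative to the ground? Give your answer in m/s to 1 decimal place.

5.5 m/s

In east/north components (m/s): commuter relative to ferry = (-1.047, 1.820); ferry relative to water = (2.539, 2.539); water relative to ground = (1.850, 0.000).
Sum = (3.342, 4.359) m/s.
Speed = |(3.342, 4.359)| = 5.493 m/s.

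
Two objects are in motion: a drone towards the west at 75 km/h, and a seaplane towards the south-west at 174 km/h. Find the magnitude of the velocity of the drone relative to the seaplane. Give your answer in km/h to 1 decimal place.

132.1 km/h

Taking east as x and north as y: drone velocity = (-75.000, 0.000) km/h; seaplane velocity = (-123.037, -123.037) km/h.
Velocity of drone relative to seaplane = (-75.000, 0.000) − (-123.037, -123.037) = (48.037, 123.037) km/h.
Magnitude = |(48.037, 123.037)| = 132.081 km/h.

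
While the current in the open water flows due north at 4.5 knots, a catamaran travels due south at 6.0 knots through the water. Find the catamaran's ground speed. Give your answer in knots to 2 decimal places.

1.50 knots

Taking east as x and north as y: velocity relative to the water = (0.000, -6.000) knots; the water relative to ground = (0.000, 4.500) knots.
Velocity relative to ground = (0.000, -6.000) + (0.000, 4.500) = (0.000, -1.500) knots.
Speed = |(0.000, -1.500)| = 1.500 knots.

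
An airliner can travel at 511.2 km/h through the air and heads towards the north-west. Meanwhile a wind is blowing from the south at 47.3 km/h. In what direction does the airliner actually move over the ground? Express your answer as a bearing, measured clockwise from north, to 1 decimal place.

Taking east as x and north as y: velocity relative to the air = (-361.473, 361.473) km/h; the air relative to ground = (0.000, 47.300) km/h.
Velocity relative to ground = (-361.473, 361.473) + (0.000, 47.300) = (-361.473, 408.773) km/h.
Bearing = atan2(-361.47, 408.77) = 318.51° clockwise from north.

318.5°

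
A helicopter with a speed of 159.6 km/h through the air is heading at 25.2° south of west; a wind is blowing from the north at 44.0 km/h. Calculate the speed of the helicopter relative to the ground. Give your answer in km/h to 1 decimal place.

182.7 km/h

Taking east as x and north as y: velocity relative to the air = (-144.410, -67.954) km/h; the air relative to ground = (0.000, -44.000) km/h.
Velocity relative to ground = (-144.410, -67.954) + (0.000, -44.000) = (-144.410, -111.954) km/h.
Speed = |(-144.410, -111.954)| = 182.724 km/h.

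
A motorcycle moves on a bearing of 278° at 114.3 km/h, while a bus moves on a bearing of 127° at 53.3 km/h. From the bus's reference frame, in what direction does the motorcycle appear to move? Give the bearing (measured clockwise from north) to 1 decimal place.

287.1°

Taking east as x and north as y: motorcycle velocity = (-113.188, 15.907) km/h; bus velocity = (42.567, -32.077) km/h.
Velocity of motorcycle relative to bus = (-113.188, 15.907) − (42.567, -32.077) = (-155.755, 47.984) km/h.
Bearing = atan2(-155.75, 47.98) = 287.12° clockwise from north.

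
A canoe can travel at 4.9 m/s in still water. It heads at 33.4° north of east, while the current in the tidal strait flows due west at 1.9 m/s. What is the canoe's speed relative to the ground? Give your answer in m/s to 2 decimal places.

3.47 m/s

Taking east as x and north as y: velocity relative to the water = (4.091, 2.697) m/s; the water relative to ground = (-1.900, 0.000) m/s.
Velocity relative to ground = (4.091, 2.697) + (-1.900, 0.000) = (2.191, 2.697) m/s.
Speed = |(2.191, 2.697)| = 3.475 m/s.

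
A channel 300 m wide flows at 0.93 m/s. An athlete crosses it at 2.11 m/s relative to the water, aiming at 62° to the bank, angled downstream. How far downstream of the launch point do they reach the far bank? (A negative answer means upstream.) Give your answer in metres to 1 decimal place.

Perpendicular speed = 1.863 m/s; crossing time = 300 / 1.863 = 161.029 s.
Net downstream speed = 1.921 m/s.
Drift = 1.921 × 161.029 = 309.270 m (downstream).

309.3 m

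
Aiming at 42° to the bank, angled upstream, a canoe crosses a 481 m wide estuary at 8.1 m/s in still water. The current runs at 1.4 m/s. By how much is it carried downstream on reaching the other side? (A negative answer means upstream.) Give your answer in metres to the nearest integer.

Perpendicular speed = 5.420 m/s; crossing time = 481 / 5.420 = 88.746 s.
Net downstream speed = -4.619 m/s.
Drift = -4.619 × 88.746 = -409.960 m (upstream).

-410 m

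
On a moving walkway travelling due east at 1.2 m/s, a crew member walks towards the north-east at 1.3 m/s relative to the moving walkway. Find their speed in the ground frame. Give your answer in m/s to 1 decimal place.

2.3 m/s

Taking east as x and north as y: moving walkway velocity = (1.200, 0.000) m/s; crew member velocity relative to moving walkway = (0.919, 0.919) m/s.
Velocity relative to ground = (1.200, 0.000) + (0.919, 0.919) = (2.119, 0.919) m/s.
Speed = |(2.119, 0.919)| = 2.310 m/s.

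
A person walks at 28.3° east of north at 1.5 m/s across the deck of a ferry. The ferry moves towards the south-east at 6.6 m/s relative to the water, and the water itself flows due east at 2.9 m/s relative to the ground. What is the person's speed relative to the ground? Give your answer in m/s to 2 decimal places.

8.93 m/s

In east/north components (m/s): person relative to ferry = (0.711, 1.321); ferry relative to water = (4.667, -4.667); water relative to ground = (2.900, 0.000).
Sum = (8.278, -3.346) m/s.
Speed = |(8.278, -3.346)| = 8.929 m/s.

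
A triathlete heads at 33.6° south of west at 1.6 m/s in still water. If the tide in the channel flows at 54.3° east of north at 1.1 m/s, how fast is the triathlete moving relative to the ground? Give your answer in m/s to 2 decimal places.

Taking east as x and north as y: velocity relative to the water = (-1.333, -0.885) m/s; the water relative to ground = (0.893, 0.642) m/s.
Velocity relative to ground = (-1.333, -0.885) + (0.893, 0.642) = (-0.439, -0.244) m/s.
Speed = |(-0.439, -0.244)| = 0.502 m/s.

0.50 m/s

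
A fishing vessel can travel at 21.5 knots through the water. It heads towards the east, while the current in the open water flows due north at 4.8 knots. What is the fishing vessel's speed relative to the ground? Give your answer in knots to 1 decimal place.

Taking east as x and north as y: velocity relative to the water = (21.500, 0.000) knots; the water relative to ground = (0.000, 4.800) knots.
Velocity relative to ground = (21.500, 0.000) + (0.000, 4.800) = (21.500, 4.800) knots.
Speed = |(21.500, 4.800)| = 22.029 knots.

22.0 knots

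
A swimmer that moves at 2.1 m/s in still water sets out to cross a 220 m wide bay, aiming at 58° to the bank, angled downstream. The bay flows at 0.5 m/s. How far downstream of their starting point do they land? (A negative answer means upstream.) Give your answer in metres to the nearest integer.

199 m

Perpendicular speed = 1.781 m/s; crossing time = 220 / 1.781 = 123.533 s.
Net downstream speed = 1.613 m/s.
Drift = 1.613 × 123.533 = 199.238 m (downstream).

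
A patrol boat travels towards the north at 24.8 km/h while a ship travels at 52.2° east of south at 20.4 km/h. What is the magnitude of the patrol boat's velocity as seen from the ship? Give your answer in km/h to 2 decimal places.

Taking east as x and north as y: patrol boat velocity = (0.000, 24.800) km/h; ship velocity = (16.119, -12.503) km/h.
Velocity of patrol boat relative to ship = (0.000, 24.800) − (16.119, -12.503) = (-16.119, 37.303) km/h.
Magnitude = |(-16.119, 37.303)| = 40.637 km/h.

40.64 km/h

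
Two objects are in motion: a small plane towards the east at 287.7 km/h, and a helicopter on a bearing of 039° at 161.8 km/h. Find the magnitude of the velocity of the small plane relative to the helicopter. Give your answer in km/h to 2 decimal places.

224.41 km/h

Taking east as x and north as y: small plane velocity = (287.700, 0.000) km/h; helicopter velocity = (101.824, 125.742) km/h.
Velocity of small plane relative to helicopter = (287.700, 0.000) − (101.824, 125.742) = (185.876, -125.742) km/h.
Magnitude = |(185.876, -125.742)| = 224.413 km/h.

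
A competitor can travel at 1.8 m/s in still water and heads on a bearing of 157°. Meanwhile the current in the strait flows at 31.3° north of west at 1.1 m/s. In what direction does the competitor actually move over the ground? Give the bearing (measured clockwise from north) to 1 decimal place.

Taking east as x and north as y: velocity relative to the water = (0.703, -1.657) m/s; the water relative to ground = (-0.940, 0.571) m/s.
Velocity relative to ground = (0.703, -1.657) + (-0.940, 0.571) = (-0.237, -1.085) m/s.
Bearing = atan2(-0.24, -1.09) = 192.30° clockwise from north.

192.3°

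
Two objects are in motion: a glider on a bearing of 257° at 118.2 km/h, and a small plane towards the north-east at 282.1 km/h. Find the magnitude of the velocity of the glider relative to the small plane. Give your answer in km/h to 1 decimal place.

Taking east as x and north as y: glider velocity = (-115.171, -26.589) km/h; small plane velocity = (199.475, 199.475) km/h.
Velocity of glider relative to small plane = (-115.171, -26.589) − (199.475, 199.475) = (-314.645, -226.064) km/h.
Magnitude = |(-314.645, -226.064)| = 387.436 km/h.

387.4 km/h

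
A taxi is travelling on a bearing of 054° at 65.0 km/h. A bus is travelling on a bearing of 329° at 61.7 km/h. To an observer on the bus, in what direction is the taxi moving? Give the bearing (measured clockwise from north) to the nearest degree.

100°

Taking east as x and north as y: taxi velocity = (52.586, 38.206) km/h; bus velocity = (-31.778, 52.887) km/h.
Velocity of taxi relative to bus = (52.586, 38.206) − (-31.778, 52.887) = (84.364, -14.681) km/h.
Bearing = atan2(84.36, -14.68) = 99.87° clockwise from north.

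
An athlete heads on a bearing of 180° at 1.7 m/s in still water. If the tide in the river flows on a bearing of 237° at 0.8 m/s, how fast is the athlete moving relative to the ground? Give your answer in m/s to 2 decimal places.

2.24 m/s

Taking east as x and north as y: velocity relative to the water = (0.000, -1.700) m/s; the water relative to ground = (-0.671, -0.436) m/s.
Velocity relative to ground = (0.000, -1.700) + (-0.671, -0.436) = (-0.671, -2.136) m/s.
Speed = |(-0.671, -2.136)| = 2.239 m/s.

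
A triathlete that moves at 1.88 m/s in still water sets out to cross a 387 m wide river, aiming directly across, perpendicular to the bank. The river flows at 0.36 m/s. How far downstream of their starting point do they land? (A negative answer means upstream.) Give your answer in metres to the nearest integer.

74 m

Perpendicular speed = 1.880 m/s; crossing time = 387 / 1.880 = 205.851 s.
Net downstream speed = 0.360 m/s.
Drift = 0.360 × 205.851 = 74.106 m (downstream).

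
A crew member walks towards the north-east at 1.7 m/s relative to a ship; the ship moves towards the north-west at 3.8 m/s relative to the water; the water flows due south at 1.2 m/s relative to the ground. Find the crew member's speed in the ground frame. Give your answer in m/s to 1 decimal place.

In east/north components (m/s): crew member relative to ship = (1.202, 1.202); ship relative to water = (-2.687, 2.687); water relative to ground = (0.000, -1.200).
Sum = (-1.485, 2.689) m/s.
Speed = |(-1.485, 2.689)| = 3.072 m/s.

3.1 m/s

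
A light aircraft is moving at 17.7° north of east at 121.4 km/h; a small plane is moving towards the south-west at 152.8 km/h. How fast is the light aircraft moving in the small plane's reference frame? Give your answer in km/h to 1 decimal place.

Taking east as x and north as y: light aircraft velocity = (115.653, 36.910) km/h; small plane velocity = (-108.046, -108.046) km/h.
Velocity of light aircraft relative to small plane = (115.653, 36.910) − (-108.046, -108.046) = (223.699, 144.956) km/h.
Magnitude = |(223.699, 144.956)| = 266.558 km/h.

266.6 km/h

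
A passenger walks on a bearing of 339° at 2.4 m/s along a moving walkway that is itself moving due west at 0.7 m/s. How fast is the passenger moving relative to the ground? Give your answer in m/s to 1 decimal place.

Taking east as x and north as y: moving walkway velocity = (-0.700, 0.000) m/s; passenger velocity relative to moving walkway = (-0.860, 2.241) m/s.
Velocity relative to ground = (-0.700, 0.000) + (-0.860, 2.241) = (-1.560, 2.241) m/s.
Speed = |(-1.560, 2.241)| = 2.730 m/s.

2.7 m/s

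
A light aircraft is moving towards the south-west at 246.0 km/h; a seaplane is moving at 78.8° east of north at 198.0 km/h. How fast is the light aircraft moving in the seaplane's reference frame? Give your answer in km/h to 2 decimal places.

Taking east as x and north as y: light aircraft velocity = (-173.948, -173.948) km/h; seaplane velocity = (194.229, 38.458) km/h.
Velocity of light aircraft relative to seaplane = (-173.948, -173.948) − (194.229, 38.458) = (-368.177, -212.407) km/h.
Magnitude = |(-368.177, -212.407)| = 425.054 km/h.

425.05 km/h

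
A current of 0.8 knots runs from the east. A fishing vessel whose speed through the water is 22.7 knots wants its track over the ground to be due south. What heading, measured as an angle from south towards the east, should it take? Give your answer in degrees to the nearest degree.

The current pushes perpendicular to the desired track; the heading must have a component into the current equal to 0.8 knots: 22.7 sin θ = 0.8.
sin θ = 0.0352, so θ = 2.020°.

2°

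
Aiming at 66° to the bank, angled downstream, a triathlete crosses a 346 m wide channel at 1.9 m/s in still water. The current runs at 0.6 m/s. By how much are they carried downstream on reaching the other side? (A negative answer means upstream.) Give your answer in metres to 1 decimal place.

273.7 m

Perpendicular speed = 1.736 m/s; crossing time = 346 / 1.736 = 199.339 s.
Net downstream speed = 1.373 m/s.
Drift = 1.373 × 199.339 = 273.653 m (downstream).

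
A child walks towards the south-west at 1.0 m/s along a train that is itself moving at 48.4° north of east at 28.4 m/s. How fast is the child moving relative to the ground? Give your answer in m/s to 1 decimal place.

27.4 m/s

Taking east as x and north as y: train velocity = (18.856, 21.237) m/s; child velocity relative to train = (-0.707, -0.707) m/s.
Velocity relative to ground = (18.856, 21.237) + (-0.707, -0.707) = (18.148, 20.530) m/s.
Speed = |(18.148, 20.530)| = 27.402 m/s.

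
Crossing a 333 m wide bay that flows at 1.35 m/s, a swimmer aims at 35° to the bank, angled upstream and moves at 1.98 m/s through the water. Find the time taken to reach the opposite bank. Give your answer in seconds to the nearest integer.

293 s

The component of the swimmer's velocity perpendicular to the bank is 1.98 × sin 35° = 1.136 m/s.
Only the cross-stream component determines the crossing time; the current contributes nothing perpendicular to the bank.
Time = 333 / 1.136 = 293.216 s.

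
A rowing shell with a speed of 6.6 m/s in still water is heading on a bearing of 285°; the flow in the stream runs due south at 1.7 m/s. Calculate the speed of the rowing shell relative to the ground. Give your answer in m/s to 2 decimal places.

Taking east as x and north as y: velocity relative to the water = (-6.375, 1.708) m/s; the water relative to ground = (0.000, -1.700) m/s.
Velocity relative to ground = (-6.375, 1.708) + (0.000, -1.700) = (-6.375, 0.008) m/s.
Speed = |(-6.375, 0.008)| = 6.375 m/s.

6.38 m/s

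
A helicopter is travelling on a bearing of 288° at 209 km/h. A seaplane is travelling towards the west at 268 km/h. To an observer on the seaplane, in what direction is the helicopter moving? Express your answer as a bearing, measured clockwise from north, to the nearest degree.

Taking east as x and north as y: helicopter velocity = (-198.771, 64.585) km/h; seaplane velocity = (-268.000, 0.000) km/h.
Velocity of helicopter relative to seaplane = (-198.771, 64.585) − (-268.000, 0.000) = (69.229, 64.585) km/h.
Bearing = atan2(69.23, 64.58) = 46.99° clockwise from north.

047°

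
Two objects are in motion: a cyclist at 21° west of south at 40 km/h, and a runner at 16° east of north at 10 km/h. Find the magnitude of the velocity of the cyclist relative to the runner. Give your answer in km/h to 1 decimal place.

50.0 km/h

Taking east as x and north as y: cyclist velocity = (-14.335, -37.343) km/h; runner velocity = (2.756, 9.613) km/h.
Velocity of cyclist relative to runner = (-14.335, -37.343) − (2.756, 9.613) = (-17.091, -46.956) km/h.
Magnitude = |(-17.091, -46.956)| = 49.970 km/h.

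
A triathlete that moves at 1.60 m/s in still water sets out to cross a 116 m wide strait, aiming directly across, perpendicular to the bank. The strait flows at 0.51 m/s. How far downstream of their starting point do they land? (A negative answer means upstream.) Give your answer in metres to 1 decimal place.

Perpendicular speed = 1.600 m/s; crossing time = 116 / 1.600 = 72.500 s.
Net downstream speed = 0.510 m/s.
Drift = 0.510 × 72.500 = 36.975 m (downstream).

37.0 m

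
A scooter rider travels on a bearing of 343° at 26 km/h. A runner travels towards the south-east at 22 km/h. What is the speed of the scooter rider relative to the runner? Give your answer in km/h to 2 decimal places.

Taking east as x and north as y: scooter rider velocity = (-7.602, 24.864) km/h; runner velocity = (15.556, -15.556) km/h.
Velocity of scooter rider relative to runner = (-7.602, 24.864) − (15.556, -15.556) = (-23.158, 40.420) km/h.
Magnitude = |(-23.158, 40.420)| = 46.584 km/h.

46.58 km/h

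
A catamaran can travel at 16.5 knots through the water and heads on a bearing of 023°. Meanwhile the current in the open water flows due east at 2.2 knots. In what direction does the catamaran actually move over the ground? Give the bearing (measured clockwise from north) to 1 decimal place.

029.7°

Taking east as x and north as y: velocity relative to the water = (6.447, 15.188) knots; the water relative to ground = (2.200, 0.000) knots.
Velocity relative to ground = (6.447, 15.188) + (2.200, 0.000) = (8.647, 15.188) knots.
Bearing = atan2(8.65, 15.19) = 29.65° clockwise from north.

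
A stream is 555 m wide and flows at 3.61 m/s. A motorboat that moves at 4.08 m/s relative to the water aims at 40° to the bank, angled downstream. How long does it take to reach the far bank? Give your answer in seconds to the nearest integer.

The component of the motorboat's velocity perpendicular to the bank is 4.08 × sin 40° = 2.623 m/s.
The current is parallel to the bank, so it does not affect the crossing time.
Time = 555 / 2.623 = 211.624 s.

212 s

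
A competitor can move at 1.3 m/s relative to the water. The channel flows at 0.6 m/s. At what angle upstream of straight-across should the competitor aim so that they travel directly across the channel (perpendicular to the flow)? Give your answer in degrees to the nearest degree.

27°

To cancel the current, the upstream component of the competitor's velocity must equal the flow: 1.3 sin θ = 0.6.
sin θ = 0.6 / 1.3 = 0.4615.
θ = arcsin(0.4615) = 27.486°.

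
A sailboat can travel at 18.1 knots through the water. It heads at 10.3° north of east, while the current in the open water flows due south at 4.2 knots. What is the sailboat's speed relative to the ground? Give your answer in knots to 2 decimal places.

Taking east as x and north as y: velocity relative to the water = (17.808, 3.236) knots; the water relative to ground = (0.000, -4.200) knots.
Velocity relative to ground = (17.808, 3.236) + (0.000, -4.200) = (17.808, -0.964) knots.
Speed = |(17.808, -0.964)| = 17.834 knots.

17.83 knots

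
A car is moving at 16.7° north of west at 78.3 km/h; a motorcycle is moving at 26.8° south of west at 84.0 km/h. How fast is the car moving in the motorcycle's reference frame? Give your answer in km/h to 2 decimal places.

Taking east as x and north as y: car velocity = (-74.998, 22.500) km/h; motorcycle velocity = (-74.977, -37.874) km/h.
Velocity of car relative to motorcycle = (-74.998, 22.500) − (-74.977, -37.874) = (-0.020, 60.374) km/h.
Magnitude = |(-0.020, 60.374)| = 60.374 km/h.

60.37 km/h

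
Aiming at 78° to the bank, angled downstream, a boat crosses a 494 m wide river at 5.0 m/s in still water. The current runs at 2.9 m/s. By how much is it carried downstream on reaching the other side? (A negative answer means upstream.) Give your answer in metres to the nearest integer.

398 m

Perpendicular speed = 4.891 m/s; crossing time = 494 / 4.891 = 101.007 s.
Net downstream speed = 3.940 m/s.
Drift = 3.940 × 101.007 = 397.924 m (downstream).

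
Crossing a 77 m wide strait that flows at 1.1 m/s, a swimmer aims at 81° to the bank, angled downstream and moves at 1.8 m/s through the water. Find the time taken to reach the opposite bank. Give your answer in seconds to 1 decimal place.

43.3 s

The component of the swimmer's velocity perpendicular to the bank is 1.8 × sin 81° = 1.778 m/s.
The flow acts along the bank and has no component across it.
Time = 77 / 1.778 = 43.311 s.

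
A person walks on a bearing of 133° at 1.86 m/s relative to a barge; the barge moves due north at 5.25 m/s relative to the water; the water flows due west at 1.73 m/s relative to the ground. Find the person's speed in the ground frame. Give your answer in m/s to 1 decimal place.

In east/north components (m/s): person relative to barge = (1.360, -1.269); barge relative to water = (0.000, 5.250); water relative to ground = (-1.730, 0.000).
Sum = (-0.370, 3.981) m/s.
Speed = |(-0.370, 3.981)| = 3.999 m/s.

4.0 m/s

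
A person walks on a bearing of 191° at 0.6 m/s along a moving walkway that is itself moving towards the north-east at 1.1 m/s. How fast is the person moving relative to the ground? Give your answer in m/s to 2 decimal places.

Taking east as x and north as y: moving walkway velocity = (0.778, 0.778) m/s; person velocity relative to moving walkway = (-0.114, -0.589) m/s.
Velocity relative to ground = (0.778, 0.778) + (-0.114, -0.589) = (0.663, 0.189) m/s.
Speed = |(0.663, 0.189)| = 0.690 m/s.

0.69 m/s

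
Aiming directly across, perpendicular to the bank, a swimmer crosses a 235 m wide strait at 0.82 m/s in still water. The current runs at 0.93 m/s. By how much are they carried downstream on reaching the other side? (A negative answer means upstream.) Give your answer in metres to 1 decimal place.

266.5 m

Perpendicular speed = 0.820 m/s; crossing time = 235 / 0.820 = 286.585 s.
Net downstream speed = 0.930 m/s.
Drift = 0.930 × 286.585 = 266.524 m (downstream).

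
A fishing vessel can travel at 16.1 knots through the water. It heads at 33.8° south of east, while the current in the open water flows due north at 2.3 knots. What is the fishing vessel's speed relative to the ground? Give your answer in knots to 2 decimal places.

14.94 knots

Taking east as x and north as y: velocity relative to the water = (13.379, -8.956) knots; the water relative to ground = (0.000, 2.300) knots.
Velocity relative to ground = (13.379, -8.956) + (0.000, 2.300) = (13.379, -6.656) knots.
Speed = |(13.379, -6.656)| = 14.943 knots.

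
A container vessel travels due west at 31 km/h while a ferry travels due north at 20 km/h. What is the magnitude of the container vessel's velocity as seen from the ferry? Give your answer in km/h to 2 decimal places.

36.89 km/h

Taking east as x and north as y: container vessel velocity = (-31.000, 0.000) km/h; ferry velocity = (0.000, 20.000) km/h.
Velocity of container vessel relative to ferry = (-31.000, 0.000) − (0.000, 20.000) = (-31.000, -20.000) km/h.
Magnitude = |(-31.000, -20.000)| = 36.892 km/h.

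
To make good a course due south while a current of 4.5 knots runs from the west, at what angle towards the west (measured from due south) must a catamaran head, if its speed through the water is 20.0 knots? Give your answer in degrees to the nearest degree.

13°

The current pushes perpendicular to the desired track; the heading must have a component into the current equal to 4.5 knots: 20.0 sin θ = 4.5.
sin θ = 0.2250, so θ = 13.003°.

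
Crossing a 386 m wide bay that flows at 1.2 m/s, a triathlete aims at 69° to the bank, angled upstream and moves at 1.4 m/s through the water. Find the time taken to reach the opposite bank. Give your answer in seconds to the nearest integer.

The component of the triathlete's velocity perpendicular to the bank is 1.4 × sin 69° = 1.307 m/s.
The flow acts along the bank and has no component across it.
Time = 386 / 1.307 = 295.330 s.

295 s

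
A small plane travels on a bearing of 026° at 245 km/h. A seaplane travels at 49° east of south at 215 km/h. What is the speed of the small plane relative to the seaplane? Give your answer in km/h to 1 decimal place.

365.4 km/h

Taking east as x and north as y: small plane velocity = (107.401, 220.205) km/h; seaplane velocity = (162.263, -141.053) km/h.
Velocity of small plane relative to seaplane = (107.401, 220.205) − (162.263, -141.053) = (-54.862, 361.257) km/h.
Magnitude = |(-54.862, 361.257)| = 365.399 km/h.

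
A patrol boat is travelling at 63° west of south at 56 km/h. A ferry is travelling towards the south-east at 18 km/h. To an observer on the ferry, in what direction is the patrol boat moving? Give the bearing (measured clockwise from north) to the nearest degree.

259°

Taking east as x and north as y: patrol boat velocity = (-49.896, -25.423) km/h; ferry velocity = (12.728, -12.728) km/h.
Velocity of patrol boat relative to ferry = (-49.896, -25.423) − (12.728, -12.728) = (-62.624, -12.696) km/h.
Bearing = atan2(-62.62, -12.70) = 258.54° clockwise from north.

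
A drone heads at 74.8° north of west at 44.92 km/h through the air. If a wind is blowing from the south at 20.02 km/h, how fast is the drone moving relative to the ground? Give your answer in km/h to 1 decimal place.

Taking east as x and north as y: velocity relative to the air = (-11.778, 43.349) km/h; the air relative to ground = (0.000, 20.020) km/h.
Velocity relative to ground = (-11.778, 43.349) + (0.000, 20.020) = (-11.778, 63.369) km/h.
Speed = |(-11.778, 63.369)| = 64.454 km/h.

64.5 km/h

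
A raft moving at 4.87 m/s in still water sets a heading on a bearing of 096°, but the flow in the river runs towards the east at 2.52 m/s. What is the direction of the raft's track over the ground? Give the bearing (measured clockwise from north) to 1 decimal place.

Taking east as x and north as y: velocity relative to the water = (4.843, -0.509) m/s; the water relative to ground = (2.520, 0.000) m/s.
Velocity relative to ground = (4.843, -0.509) + (2.520, 0.000) = (7.363, -0.509) m/s.
Bearing = atan2(7.36, -0.51) = 93.95° clockwise from north.

094.0°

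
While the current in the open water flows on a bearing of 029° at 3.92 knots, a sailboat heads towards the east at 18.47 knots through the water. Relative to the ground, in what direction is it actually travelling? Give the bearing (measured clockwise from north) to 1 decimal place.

Taking east as x and north as y: velocity relative to the water = (18.470, 0.000) knots; the water relative to ground = (1.900, 3.429) knots.
Velocity relative to ground = (18.470, 0.000) + (1.900, 3.429) = (20.370, 3.429) knots.
Bearing = atan2(20.37, 3.43) = 80.45° clockwise from north.

080.4°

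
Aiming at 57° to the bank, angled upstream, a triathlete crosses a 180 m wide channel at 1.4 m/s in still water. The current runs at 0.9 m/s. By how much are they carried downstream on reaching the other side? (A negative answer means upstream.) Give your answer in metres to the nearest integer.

Perpendicular speed = 1.174 m/s; crossing time = 180 / 1.174 = 153.304 s.
Net downstream speed = 0.138 m/s.
Drift = 0.138 × 153.304 = 21.080 m (downstream).

21 m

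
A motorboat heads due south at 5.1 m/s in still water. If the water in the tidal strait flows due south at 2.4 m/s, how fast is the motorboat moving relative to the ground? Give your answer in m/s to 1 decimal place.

Taking east as x and north as y: velocity relative to the water = (0.000, -5.100) m/s; the water relative to ground = (0.000, -2.400) m/s.
Velocity relative to ground = (0.000, -5.100) + (0.000, -2.400) = (0.000, -7.500) m/s.
Speed = |(0.000, -7.500)| = 7.500 m/s.

7.5 m/s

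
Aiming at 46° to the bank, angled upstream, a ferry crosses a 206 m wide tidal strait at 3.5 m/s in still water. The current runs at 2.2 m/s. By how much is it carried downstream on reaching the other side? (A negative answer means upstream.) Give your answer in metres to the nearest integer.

-19 m

Perpendicular speed = 2.518 m/s; crossing time = 206 / 2.518 = 81.821 s.
Net downstream speed = -0.231 m/s.
Drift = -0.231 × 81.821 = -18.926 m (upstream).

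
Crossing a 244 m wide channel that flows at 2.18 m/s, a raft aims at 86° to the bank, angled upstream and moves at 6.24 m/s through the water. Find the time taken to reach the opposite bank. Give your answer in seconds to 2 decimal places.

The component of the raft's velocity perpendicular to the bank is 6.24 × sin 86° = 6.225 m/s.
The current is parallel to the bank, so it does not affect the crossing time.
Time = 244 / 6.225 = 39.198 s.

39.20 s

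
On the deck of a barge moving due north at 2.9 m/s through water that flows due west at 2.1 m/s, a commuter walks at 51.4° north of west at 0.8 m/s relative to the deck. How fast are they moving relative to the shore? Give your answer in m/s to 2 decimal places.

4.38 m/s

In east/north components (m/s): commuter relative to barge = (-0.499, 0.625); barge relative to water = (0.000, 2.900); water relative to ground = (-2.100, 0.000).
Sum = (-2.599, 3.525) m/s.
Speed = |(-2.599, 3.525)| = 4.380 m/s.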